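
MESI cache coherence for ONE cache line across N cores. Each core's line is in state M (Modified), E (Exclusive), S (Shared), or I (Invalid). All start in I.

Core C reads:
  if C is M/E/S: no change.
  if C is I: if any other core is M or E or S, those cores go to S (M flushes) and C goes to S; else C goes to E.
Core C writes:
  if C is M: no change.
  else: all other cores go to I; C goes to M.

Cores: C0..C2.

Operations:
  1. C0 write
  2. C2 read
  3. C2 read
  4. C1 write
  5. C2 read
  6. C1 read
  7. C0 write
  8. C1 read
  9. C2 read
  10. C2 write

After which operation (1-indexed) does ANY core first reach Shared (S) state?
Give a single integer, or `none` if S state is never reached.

Answer: 2

Derivation:
Op 1: C0 write [C0 write: invalidate none -> C0=M] -> [M,I,I]
Op 2: C2 read [C2 read from I: others=['C0=M'] -> C2=S, others downsized to S] -> [S,I,S]
  -> First S state at op 2; remaining ops need not be traced.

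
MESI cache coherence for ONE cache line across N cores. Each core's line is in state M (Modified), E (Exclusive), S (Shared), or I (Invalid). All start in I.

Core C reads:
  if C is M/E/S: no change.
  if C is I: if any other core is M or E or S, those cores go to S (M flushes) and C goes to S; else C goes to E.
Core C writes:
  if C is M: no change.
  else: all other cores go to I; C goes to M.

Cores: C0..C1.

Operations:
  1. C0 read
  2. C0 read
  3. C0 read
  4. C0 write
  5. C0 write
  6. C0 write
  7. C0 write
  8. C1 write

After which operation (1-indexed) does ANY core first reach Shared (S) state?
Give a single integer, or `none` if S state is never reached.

Op 1: C0 read [C0 read from I: no other sharers -> C0=E (exclusive)] -> [E,I]
Op 2: C0 read [C0 read: already in E, no change] -> [E,I]
Op 3: C0 read [C0 read: already in E, no change] -> [E,I]
Op 4: C0 write [C0 write: invalidate none -> C0=M] -> [M,I]
Op 5: C0 write [C0 write: already M (modified), no change] -> [M,I]
Op 6: C0 write [C0 write: already M (modified), no change] -> [M,I]
Op 7: C0 write [C0 write: already M (modified), no change] -> [M,I]
Op 8: C1 write [C1 write: invalidate ['C0=M'] -> C1=M] -> [I,M]
S state never reached in this sequence.

Answer: none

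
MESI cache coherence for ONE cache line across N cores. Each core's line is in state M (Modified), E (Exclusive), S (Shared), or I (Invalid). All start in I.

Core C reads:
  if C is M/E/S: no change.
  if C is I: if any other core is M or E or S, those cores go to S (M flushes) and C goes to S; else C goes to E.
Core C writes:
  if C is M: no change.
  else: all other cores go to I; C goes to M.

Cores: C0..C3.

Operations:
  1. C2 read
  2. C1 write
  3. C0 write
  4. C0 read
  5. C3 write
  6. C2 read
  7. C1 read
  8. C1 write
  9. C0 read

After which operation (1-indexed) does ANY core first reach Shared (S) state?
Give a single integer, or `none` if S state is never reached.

Op 1: C2 read [C2 read from I: no other sharers -> C2=E (exclusive)] -> [I,I,E,I]
Op 2: C1 write [C1 write: invalidate ['C2=E'] -> C1=M] -> [I,M,I,I]
Op 3: C0 write [C0 write: invalidate ['C1=M'] -> C0=M] -> [M,I,I,I]
Op 4: C0 read [C0 read: already in M, no change] -> [M,I,I,I]
Op 5: C3 write [C3 write: invalidate ['C0=M'] -> C3=M] -> [I,I,I,M]
Op 6: C2 read [C2 read from I: others=['C3=M'] -> C2=S, others downsized to S] -> [I,I,S,S]
  -> First S state at op 6; remaining ops need not be traced.

Answer: 6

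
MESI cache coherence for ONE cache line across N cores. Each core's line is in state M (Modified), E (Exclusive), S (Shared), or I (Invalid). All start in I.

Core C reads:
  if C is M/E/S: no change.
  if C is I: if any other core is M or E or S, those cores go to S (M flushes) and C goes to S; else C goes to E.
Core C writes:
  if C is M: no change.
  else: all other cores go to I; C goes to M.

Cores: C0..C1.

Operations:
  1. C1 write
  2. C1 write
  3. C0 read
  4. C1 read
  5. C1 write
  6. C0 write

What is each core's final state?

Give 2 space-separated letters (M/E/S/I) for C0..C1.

Op 1: C1 write [C1 write: invalidate none -> C1=M] -> [I,M]
Op 2: C1 write [C1 write: already M (modified), no change] -> [I,M]
Op 3: C0 read [C0 read from I: others=['C1=M'] -> C0=S, others downsized to S] -> [S,S]
Op 4: C1 read [C1 read: already in S, no change] -> [S,S]
Op 5: C1 write [C1 write: invalidate ['C0=S'] -> C1=M] -> [I,M]
Op 6: C0 write [C0 write: invalidate ['C1=M'] -> C0=M] -> [M,I]

Answer: M I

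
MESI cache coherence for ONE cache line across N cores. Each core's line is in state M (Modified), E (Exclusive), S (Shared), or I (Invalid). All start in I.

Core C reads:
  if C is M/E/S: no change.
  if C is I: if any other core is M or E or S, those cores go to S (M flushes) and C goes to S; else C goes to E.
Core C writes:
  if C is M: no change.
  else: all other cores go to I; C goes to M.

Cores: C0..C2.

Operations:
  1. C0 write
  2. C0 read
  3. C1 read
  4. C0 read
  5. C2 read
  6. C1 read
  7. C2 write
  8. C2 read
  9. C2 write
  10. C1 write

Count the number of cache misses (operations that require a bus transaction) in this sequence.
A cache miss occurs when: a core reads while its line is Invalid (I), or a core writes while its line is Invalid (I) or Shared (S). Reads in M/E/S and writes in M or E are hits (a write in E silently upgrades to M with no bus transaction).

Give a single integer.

Op 1: C0 write [C0 write: invalidate none -> C0=M] -> [M,I,I] [MISS #1: write from I]
Op 2: C0 read [C0 read: already in M, no change] -> [M,I,I] [hit: read from M]
Op 3: C1 read [C1 read from I: others=['C0=M'] -> C1=S, others downsized to S] -> [S,S,I] [MISS #2: read from I]
Op 4: C0 read [C0 read: already in S, no change] -> [S,S,I] [hit: read from S]
Op 5: C2 read [C2 read from I: others=['C0=S', 'C1=S'] -> C2=S, others downsized to S] -> [S,S,S] [MISS #3: read from I]
Op 6: C1 read [C1 read: already in S, no change] -> [S,S,S] [hit: read from S]
Op 7: C2 write [C2 write: invalidate ['C0=S', 'C1=S'] -> C2=M] -> [I,I,M] [MISS #4: write from S]
Op 8: C2 read [C2 read: already in M, no change] -> [I,I,M] [hit: read from M]
Op 9: C2 write [C2 write: already M (modified), no change] -> [I,I,M] [hit: write from M]
Op 10: C1 write [C1 write: invalidate ['C2=M'] -> C1=M] -> [I,M,I] [MISS #5: write from I]

Answer: 5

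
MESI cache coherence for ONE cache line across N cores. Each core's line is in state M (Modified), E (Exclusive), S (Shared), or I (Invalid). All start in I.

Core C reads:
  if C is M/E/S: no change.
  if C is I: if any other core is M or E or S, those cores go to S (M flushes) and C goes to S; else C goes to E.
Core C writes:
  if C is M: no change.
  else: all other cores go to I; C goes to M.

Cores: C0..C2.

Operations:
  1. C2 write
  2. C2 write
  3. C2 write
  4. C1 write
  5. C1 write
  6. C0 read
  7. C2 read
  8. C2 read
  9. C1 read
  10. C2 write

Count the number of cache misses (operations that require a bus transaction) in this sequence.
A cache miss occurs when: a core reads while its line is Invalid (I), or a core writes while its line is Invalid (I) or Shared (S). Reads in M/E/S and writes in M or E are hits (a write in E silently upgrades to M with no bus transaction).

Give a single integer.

Op 1: C2 write [C2 write: invalidate none -> C2=M] -> [I,I,M] [MISS #1: write from I]
Op 2: C2 write [C2 write: already M (modified), no change] -> [I,I,M] [hit: write from M]
Op 3: C2 write [C2 write: already M (modified), no change] -> [I,I,M] [hit: write from M]
Op 4: C1 write [C1 write: invalidate ['C2=M'] -> C1=M] -> [I,M,I] [MISS #2: write from I]
Op 5: C1 write [C1 write: already M (modified), no change] -> [I,M,I] [hit: write from M]
Op 6: C0 read [C0 read from I: others=['C1=M'] -> C0=S, others downsized to S] -> [S,S,I] [MISS #3: read from I]
Op 7: C2 read [C2 read from I: others=['C0=S', 'C1=S'] -> C2=S, others downsized to S] -> [S,S,S] [MISS #4: read from I]
Op 8: C2 read [C2 read: already in S, no change] -> [S,S,S] [hit: read from S]
Op 9: C1 read [C1 read: already in S, no change] -> [S,S,S] [hit: read from S]
Op 10: C2 write [C2 write: invalidate ['C0=S', 'C1=S'] -> C2=M] -> [I,I,M] [MISS #5: write from S]

Answer: 5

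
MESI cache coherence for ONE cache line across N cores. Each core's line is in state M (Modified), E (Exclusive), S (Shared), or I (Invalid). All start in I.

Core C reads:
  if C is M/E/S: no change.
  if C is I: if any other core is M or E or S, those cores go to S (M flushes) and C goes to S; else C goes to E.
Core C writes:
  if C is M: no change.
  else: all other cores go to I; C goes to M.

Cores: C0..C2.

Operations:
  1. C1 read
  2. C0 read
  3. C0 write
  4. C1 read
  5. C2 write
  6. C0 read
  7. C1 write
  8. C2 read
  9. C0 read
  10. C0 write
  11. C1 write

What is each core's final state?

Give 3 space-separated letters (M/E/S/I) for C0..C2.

Op 1: C1 read [C1 read from I: no other sharers -> C1=E (exclusive)] -> [I,E,I]
Op 2: C0 read [C0 read from I: others=['C1=E'] -> C0=S, others downsized to S] -> [S,S,I]
Op 3: C0 write [C0 write: invalidate ['C1=S'] -> C0=M] -> [M,I,I]
Op 4: C1 read [C1 read from I: others=['C0=M'] -> C1=S, others downsized to S] -> [S,S,I]
Op 5: C2 write [C2 write: invalidate ['C0=S', 'C1=S'] -> C2=M] -> [I,I,M]
Op 6: C0 read [C0 read from I: others=['C2=M'] -> C0=S, others downsized to S] -> [S,I,S]
Op 7: C1 write [C1 write: invalidate ['C0=S', 'C2=S'] -> C1=M] -> [I,M,I]
Op 8: C2 read [C2 read from I: others=['C1=M'] -> C2=S, others downsized to S] -> [I,S,S]
Op 9: C0 read [C0 read from I: others=['C1=S', 'C2=S'] -> C0=S, others downsized to S] -> [S,S,S]
Op 10: C0 write [C0 write: invalidate ['C1=S', 'C2=S'] -> C0=M] -> [M,I,I]
Op 11: C1 write [C1 write: invalidate ['C0=M'] -> C1=M] -> [I,M,I]

Answer: I M I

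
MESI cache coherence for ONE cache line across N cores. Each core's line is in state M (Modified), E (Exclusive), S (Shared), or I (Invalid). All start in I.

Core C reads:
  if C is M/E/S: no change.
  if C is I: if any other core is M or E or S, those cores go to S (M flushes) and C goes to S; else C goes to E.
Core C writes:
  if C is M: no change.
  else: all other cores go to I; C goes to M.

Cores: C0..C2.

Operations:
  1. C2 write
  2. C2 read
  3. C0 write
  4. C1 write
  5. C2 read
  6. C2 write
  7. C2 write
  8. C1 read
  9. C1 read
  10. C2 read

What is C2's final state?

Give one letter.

Op 1: C2 write [C2 write: invalidate none -> C2=M] -> [I,I,M]
Op 2: C2 read [C2 read: already in M, no change] -> [I,I,M]
Op 3: C0 write [C0 write: invalidate ['C2=M'] -> C0=M] -> [M,I,I]
Op 4: C1 write [C1 write: invalidate ['C0=M'] -> C1=M] -> [I,M,I]
Op 5: C2 read [C2 read from I: others=['C1=M'] -> C2=S, others downsized to S] -> [I,S,S]
Op 6: C2 write [C2 write: invalidate ['C1=S'] -> C2=M] -> [I,I,M]
Op 7: C2 write [C2 write: already M (modified), no change] -> [I,I,M]
Op 8: C1 read [C1 read from I: others=['C2=M'] -> C1=S, others downsized to S] -> [I,S,S]
Op 9: C1 read [C1 read: already in S, no change] -> [I,S,S]
Op 10: C2 read [C2 read: already in S, no change] -> [I,S,S]

Answer: S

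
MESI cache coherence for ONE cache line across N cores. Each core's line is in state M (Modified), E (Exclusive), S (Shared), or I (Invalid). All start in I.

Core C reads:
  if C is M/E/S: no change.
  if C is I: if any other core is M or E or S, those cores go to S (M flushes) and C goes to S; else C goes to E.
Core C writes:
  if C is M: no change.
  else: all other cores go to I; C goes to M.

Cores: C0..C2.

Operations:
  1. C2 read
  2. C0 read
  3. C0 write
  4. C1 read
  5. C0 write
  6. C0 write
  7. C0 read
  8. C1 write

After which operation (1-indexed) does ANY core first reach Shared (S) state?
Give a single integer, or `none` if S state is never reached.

Answer: 2

Derivation:
Op 1: C2 read [C2 read from I: no other sharers -> C2=E (exclusive)] -> [I,I,E]
Op 2: C0 read [C0 read from I: others=['C2=E'] -> C0=S, others downsized to S] -> [S,I,S]
  -> First S state at op 2; remaining ops need not be traced.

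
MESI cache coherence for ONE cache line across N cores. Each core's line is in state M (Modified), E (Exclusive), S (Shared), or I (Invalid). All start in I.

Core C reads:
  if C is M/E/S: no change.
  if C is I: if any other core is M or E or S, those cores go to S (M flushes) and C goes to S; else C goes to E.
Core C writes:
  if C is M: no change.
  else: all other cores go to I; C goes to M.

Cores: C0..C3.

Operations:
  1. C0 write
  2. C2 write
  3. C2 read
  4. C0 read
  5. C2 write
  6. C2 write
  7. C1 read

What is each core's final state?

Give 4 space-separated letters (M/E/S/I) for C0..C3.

Op 1: C0 write [C0 write: invalidate none -> C0=M] -> [M,I,I,I]
Op 2: C2 write [C2 write: invalidate ['C0=M'] -> C2=M] -> [I,I,M,I]
Op 3: C2 read [C2 read: already in M, no change] -> [I,I,M,I]
Op 4: C0 read [C0 read from I: others=['C2=M'] -> C0=S, others downsized to S] -> [S,I,S,I]
Op 5: C2 write [C2 write: invalidate ['C0=S'] -> C2=M] -> [I,I,M,I]
Op 6: C2 write [C2 write: already M (modified), no change] -> [I,I,M,I]
Op 7: C1 read [C1 read from I: others=['C2=M'] -> C1=S, others downsized to S] -> [I,S,S,I]

Answer: I S S I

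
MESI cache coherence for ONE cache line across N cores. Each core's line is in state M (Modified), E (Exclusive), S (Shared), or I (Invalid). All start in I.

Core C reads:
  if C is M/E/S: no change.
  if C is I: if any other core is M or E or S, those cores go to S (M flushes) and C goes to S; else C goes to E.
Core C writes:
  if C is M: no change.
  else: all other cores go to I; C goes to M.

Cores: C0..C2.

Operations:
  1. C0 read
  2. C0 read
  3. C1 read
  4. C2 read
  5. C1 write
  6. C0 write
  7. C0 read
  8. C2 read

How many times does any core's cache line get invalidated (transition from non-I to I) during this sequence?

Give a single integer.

Answer: 3

Derivation:
Op 1: C0 read [C0 read from I: no other sharers -> C0=E (exclusive)] -> [E,I,I] (invalidations this op: 0; running total: 0)
Op 2: C0 read [C0 read: already in E, no change] -> [E,I,I] (invalidations this op: 0; running total: 0)
Op 3: C1 read [C1 read from I: others=['C0=E'] -> C1=S, others downsized to S] -> [S,S,I] (invalidations this op: 0; running total: 0)
Op 4: C2 read [C2 read from I: others=['C0=S', 'C1=S'] -> C2=S, others downsized to S] -> [S,S,S] (invalidations this op: 0; running total: 0)
Op 5: C1 write [C1 write: invalidate ['C0=S', 'C2=S'] -> C1=M] -> [I,M,I] (invalidations this op: 2; running total: 2)
Op 6: C0 write [C0 write: invalidate ['C1=M'] -> C0=M] -> [M,I,I] (invalidations this op: 1; running total: 3)
Op 7: C0 read [C0 read: already in M, no change] -> [M,I,I] (invalidations this op: 0; running total: 3)
Op 8: C2 read [C2 read from I: others=['C0=M'] -> C2=S, others downsized to S] -> [S,I,S] (invalidations this op: 0; running total: 3)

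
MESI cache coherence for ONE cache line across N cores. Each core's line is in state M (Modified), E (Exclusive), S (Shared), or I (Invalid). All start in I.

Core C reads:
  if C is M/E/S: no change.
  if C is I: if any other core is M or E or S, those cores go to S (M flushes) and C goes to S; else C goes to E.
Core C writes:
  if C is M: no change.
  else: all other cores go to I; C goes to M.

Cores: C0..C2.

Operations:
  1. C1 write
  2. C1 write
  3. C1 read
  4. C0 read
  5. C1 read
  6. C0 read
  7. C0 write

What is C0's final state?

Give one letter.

Answer: M

Derivation:
Op 1: C1 write [C1 write: invalidate none -> C1=M] -> [I,M,I]
Op 2: C1 write [C1 write: already M (modified), no change] -> [I,M,I]
Op 3: C1 read [C1 read: already in M, no change] -> [I,M,I]
Op 4: C0 read [C0 read from I: others=['C1=M'] -> C0=S, others downsized to S] -> [S,S,I]
Op 5: C1 read [C1 read: already in S, no change] -> [S,S,I]
Op 6: C0 read [C0 read: already in S, no change] -> [S,S,I]
Op 7: C0 write [C0 write: invalidate ['C1=S'] -> C0=M] -> [M,I,I]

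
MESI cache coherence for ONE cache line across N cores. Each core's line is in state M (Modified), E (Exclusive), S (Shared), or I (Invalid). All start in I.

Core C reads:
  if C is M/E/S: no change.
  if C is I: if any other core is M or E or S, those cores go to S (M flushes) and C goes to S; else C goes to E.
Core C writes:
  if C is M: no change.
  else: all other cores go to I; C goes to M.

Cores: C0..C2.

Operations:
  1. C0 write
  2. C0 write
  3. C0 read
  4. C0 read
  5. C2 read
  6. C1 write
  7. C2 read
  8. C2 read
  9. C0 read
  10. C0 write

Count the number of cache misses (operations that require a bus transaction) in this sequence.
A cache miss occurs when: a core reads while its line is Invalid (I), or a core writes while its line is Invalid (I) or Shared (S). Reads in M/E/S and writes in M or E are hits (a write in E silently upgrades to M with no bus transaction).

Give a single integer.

Op 1: C0 write [C0 write: invalidate none -> C0=M] -> [M,I,I] [MISS #1: write from I]
Op 2: C0 write [C0 write: already M (modified), no change] -> [M,I,I] [hit: write from M]
Op 3: C0 read [C0 read: already in M, no change] -> [M,I,I] [hit: read from M]
Op 4: C0 read [C0 read: already in M, no change] -> [M,I,I] [hit: read from M]
Op 5: C2 read [C2 read from I: others=['C0=M'] -> C2=S, others downsized to S] -> [S,I,S] [MISS #2: read from I]
Op 6: C1 write [C1 write: invalidate ['C0=S', 'C2=S'] -> C1=M] -> [I,M,I] [MISS #3: write from I]
Op 7: C2 read [C2 read from I: others=['C1=M'] -> C2=S, others downsized to S] -> [I,S,S] [MISS #4: read from I]
Op 8: C2 read [C2 read: already in S, no change] -> [I,S,S] [hit: read from S]
Op 9: C0 read [C0 read from I: others=['C1=S', 'C2=S'] -> C0=S, others downsized to S] -> [S,S,S] [MISS #5: read from I]
Op 10: C0 write [C0 write: invalidate ['C1=S', 'C2=S'] -> C0=M] -> [M,I,I] [MISS #6: write from S]

Answer: 6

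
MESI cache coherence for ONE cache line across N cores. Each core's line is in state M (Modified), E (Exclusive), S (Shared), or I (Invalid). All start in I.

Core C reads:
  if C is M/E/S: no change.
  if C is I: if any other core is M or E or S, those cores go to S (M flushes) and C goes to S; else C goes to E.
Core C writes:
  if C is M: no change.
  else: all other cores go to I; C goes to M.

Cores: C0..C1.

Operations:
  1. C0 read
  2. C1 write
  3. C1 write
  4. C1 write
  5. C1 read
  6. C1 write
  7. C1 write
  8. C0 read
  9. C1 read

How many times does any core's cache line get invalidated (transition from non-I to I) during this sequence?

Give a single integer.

Op 1: C0 read [C0 read from I: no other sharers -> C0=E (exclusive)] -> [E,I] (invalidations this op: 0; running total: 0)
Op 2: C1 write [C1 write: invalidate ['C0=E'] -> C1=M] -> [I,M] (invalidations this op: 1; running total: 1)
Op 3: C1 write [C1 write: already M (modified), no change] -> [I,M] (invalidations this op: 0; running total: 1)
Op 4: C1 write [C1 write: already M (modified), no change] -> [I,M] (invalidations this op: 0; running total: 1)
Op 5: C1 read [C1 read: already in M, no change] -> [I,M] (invalidations this op: 0; running total: 1)
Op 6: C1 write [C1 write: already M (modified), no change] -> [I,M] (invalidations this op: 0; running total: 1)
Op 7: C1 write [C1 write: already M (modified), no change] -> [I,M] (invalidations this op: 0; running total: 1)
Op 8: C0 read [C0 read from I: others=['C1=M'] -> C0=S, others downsized to S] -> [S,S] (invalidations this op: 0; running total: 1)
Op 9: C1 read [C1 read: already in S, no change] -> [S,S] (invalidations this op: 0; running total: 1)

Answer: 1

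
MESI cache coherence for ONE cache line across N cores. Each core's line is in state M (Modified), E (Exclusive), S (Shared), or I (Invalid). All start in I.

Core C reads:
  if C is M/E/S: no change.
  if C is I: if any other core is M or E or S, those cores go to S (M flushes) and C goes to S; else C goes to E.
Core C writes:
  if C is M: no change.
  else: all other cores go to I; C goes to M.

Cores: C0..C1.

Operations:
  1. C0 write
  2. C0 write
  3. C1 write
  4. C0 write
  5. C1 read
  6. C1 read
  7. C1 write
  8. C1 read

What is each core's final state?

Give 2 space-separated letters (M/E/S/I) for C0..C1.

Answer: I M

Derivation:
Op 1: C0 write [C0 write: invalidate none -> C0=M] -> [M,I]
Op 2: C0 write [C0 write: already M (modified), no change] -> [M,I]
Op 3: C1 write [C1 write: invalidate ['C0=M'] -> C1=M] -> [I,M]
Op 4: C0 write [C0 write: invalidate ['C1=M'] -> C0=M] -> [M,I]
Op 5: C1 read [C1 read from I: others=['C0=M'] -> C1=S, others downsized to S] -> [S,S]
Op 6: C1 read [C1 read: already in S, no change] -> [S,S]
Op 7: C1 write [C1 write: invalidate ['C0=S'] -> C1=M] -> [I,M]
Op 8: C1 read [C1 read: already in M, no change] -> [I,M]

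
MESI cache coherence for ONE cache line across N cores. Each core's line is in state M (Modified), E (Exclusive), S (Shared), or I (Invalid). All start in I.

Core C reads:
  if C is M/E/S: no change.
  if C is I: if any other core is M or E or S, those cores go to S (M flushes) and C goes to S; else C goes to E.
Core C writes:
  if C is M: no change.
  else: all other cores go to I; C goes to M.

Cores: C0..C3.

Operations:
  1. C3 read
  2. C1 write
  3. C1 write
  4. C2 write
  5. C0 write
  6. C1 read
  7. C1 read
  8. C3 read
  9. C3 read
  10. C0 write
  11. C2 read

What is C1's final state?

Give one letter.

Answer: I

Derivation:
Op 1: C3 read [C3 read from I: no other sharers -> C3=E (exclusive)] -> [I,I,I,E]
Op 2: C1 write [C1 write: invalidate ['C3=E'] -> C1=M] -> [I,M,I,I]
Op 3: C1 write [C1 write: already M (modified), no change] -> [I,M,I,I]
Op 4: C2 write [C2 write: invalidate ['C1=M'] -> C2=M] -> [I,I,M,I]
Op 5: C0 write [C0 write: invalidate ['C2=M'] -> C0=M] -> [M,I,I,I]
Op 6: C1 read [C1 read from I: others=['C0=M'] -> C1=S, others downsized to S] -> [S,S,I,I]
Op 7: C1 read [C1 read: already in S, no change] -> [S,S,I,I]
Op 8: C3 read [C3 read from I: others=['C0=S', 'C1=S'] -> C3=S, others downsized to S] -> [S,S,I,S]
Op 9: C3 read [C3 read: already in S, no change] -> [S,S,I,S]
Op 10: C0 write [C0 write: invalidate ['C1=S', 'C3=S'] -> C0=M] -> [M,I,I,I]
Op 11: C2 read [C2 read from I: others=['C0=M'] -> C2=S, others downsized to S] -> [S,I,S,I]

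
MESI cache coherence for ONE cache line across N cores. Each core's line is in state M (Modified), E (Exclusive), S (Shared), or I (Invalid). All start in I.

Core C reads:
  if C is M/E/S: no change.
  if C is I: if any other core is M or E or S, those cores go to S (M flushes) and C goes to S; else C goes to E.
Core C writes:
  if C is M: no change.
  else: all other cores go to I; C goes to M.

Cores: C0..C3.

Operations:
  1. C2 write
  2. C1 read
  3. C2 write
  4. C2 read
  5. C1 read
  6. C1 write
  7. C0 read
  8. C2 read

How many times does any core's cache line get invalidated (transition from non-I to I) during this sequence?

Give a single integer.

Op 1: C2 write [C2 write: invalidate none -> C2=M] -> [I,I,M,I] (invalidations this op: 0; running total: 0)
Op 2: C1 read [C1 read from I: others=['C2=M'] -> C1=S, others downsized to S] -> [I,S,S,I] (invalidations this op: 0; running total: 0)
Op 3: C2 write [C2 write: invalidate ['C1=S'] -> C2=M] -> [I,I,M,I] (invalidations this op: 1; running total: 1)
Op 4: C2 read [C2 read: already in M, no change] -> [I,I,M,I] (invalidations this op: 0; running total: 1)
Op 5: C1 read [C1 read from I: others=['C2=M'] -> C1=S, others downsized to S] -> [I,S,S,I] (invalidations this op: 0; running total: 1)
Op 6: C1 write [C1 write: invalidate ['C2=S'] -> C1=M] -> [I,M,I,I] (invalidations this op: 1; running total: 2)
Op 7: C0 read [C0 read from I: others=['C1=M'] -> C0=S, others downsized to S] -> [S,S,I,I] (invalidations this op: 0; running total: 2)
Op 8: C2 read [C2 read from I: others=['C0=S', 'C1=S'] -> C2=S, others downsized to S] -> [S,S,S,I] (invalidations this op: 0; running total: 2)

Answer: 2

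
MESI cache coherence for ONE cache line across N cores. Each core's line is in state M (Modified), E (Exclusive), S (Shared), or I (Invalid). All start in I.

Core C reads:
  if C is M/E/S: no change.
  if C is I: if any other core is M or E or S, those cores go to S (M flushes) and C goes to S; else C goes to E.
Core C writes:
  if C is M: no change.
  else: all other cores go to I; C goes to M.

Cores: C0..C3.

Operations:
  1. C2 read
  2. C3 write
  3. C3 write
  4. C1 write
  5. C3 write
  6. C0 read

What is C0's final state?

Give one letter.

Op 1: C2 read [C2 read from I: no other sharers -> C2=E (exclusive)] -> [I,I,E,I]
Op 2: C3 write [C3 write: invalidate ['C2=E'] -> C3=M] -> [I,I,I,M]
Op 3: C3 write [C3 write: already M (modified), no change] -> [I,I,I,M]
Op 4: C1 write [C1 write: invalidate ['C3=M'] -> C1=M] -> [I,M,I,I]
Op 5: C3 write [C3 write: invalidate ['C1=M'] -> C3=M] -> [I,I,I,M]
Op 6: C0 read [C0 read from I: others=['C3=M'] -> C0=S, others downsized to S] -> [S,I,I,S]

Answer: S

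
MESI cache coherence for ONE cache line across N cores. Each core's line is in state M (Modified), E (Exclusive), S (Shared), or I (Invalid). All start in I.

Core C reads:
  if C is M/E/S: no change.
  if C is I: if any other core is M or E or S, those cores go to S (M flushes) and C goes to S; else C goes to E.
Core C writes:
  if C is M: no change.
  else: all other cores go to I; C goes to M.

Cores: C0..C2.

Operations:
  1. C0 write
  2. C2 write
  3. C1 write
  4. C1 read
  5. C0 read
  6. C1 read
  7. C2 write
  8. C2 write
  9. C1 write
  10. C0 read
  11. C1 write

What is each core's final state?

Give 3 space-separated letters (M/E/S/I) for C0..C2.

Op 1: C0 write [C0 write: invalidate none -> C0=M] -> [M,I,I]
Op 2: C2 write [C2 write: invalidate ['C0=M'] -> C2=M] -> [I,I,M]
Op 3: C1 write [C1 write: invalidate ['C2=M'] -> C1=M] -> [I,M,I]
Op 4: C1 read [C1 read: already in M, no change] -> [I,M,I]
Op 5: C0 read [C0 read from I: others=['C1=M'] -> C0=S, others downsized to S] -> [S,S,I]
Op 6: C1 read [C1 read: already in S, no change] -> [S,S,I]
Op 7: C2 write [C2 write: invalidate ['C0=S', 'C1=S'] -> C2=M] -> [I,I,M]
Op 8: C2 write [C2 write: already M (modified), no change] -> [I,I,M]
Op 9: C1 write [C1 write: invalidate ['C2=M'] -> C1=M] -> [I,M,I]
Op 10: C0 read [C0 read from I: others=['C1=M'] -> C0=S, others downsized to S] -> [S,S,I]
Op 11: C1 write [C1 write: invalidate ['C0=S'] -> C1=M] -> [I,M,I]

Answer: I M I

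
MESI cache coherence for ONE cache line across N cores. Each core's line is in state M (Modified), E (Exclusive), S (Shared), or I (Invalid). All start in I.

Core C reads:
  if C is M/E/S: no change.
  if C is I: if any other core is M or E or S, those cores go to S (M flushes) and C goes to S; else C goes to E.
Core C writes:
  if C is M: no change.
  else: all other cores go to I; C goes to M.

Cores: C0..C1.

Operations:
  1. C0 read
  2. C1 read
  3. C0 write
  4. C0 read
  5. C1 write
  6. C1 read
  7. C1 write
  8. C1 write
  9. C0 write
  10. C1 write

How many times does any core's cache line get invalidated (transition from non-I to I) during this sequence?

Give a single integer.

Op 1: C0 read [C0 read from I: no other sharers -> C0=E (exclusive)] -> [E,I] (invalidations this op: 0; running total: 0)
Op 2: C1 read [C1 read from I: others=['C0=E'] -> C1=S, others downsized to S] -> [S,S] (invalidations this op: 0; running total: 0)
Op 3: C0 write [C0 write: invalidate ['C1=S'] -> C0=M] -> [M,I] (invalidations this op: 1; running total: 1)
Op 4: C0 read [C0 read: already in M, no change] -> [M,I] (invalidations this op: 0; running total: 1)
Op 5: C1 write [C1 write: invalidate ['C0=M'] -> C1=M] -> [I,M] (invalidations this op: 1; running total: 2)
Op 6: C1 read [C1 read: already in M, no change] -> [I,M] (invalidations this op: 0; running total: 2)
Op 7: C1 write [C1 write: already M (modified), no change] -> [I,M] (invalidations this op: 0; running total: 2)
Op 8: C1 write [C1 write: already M (modified), no change] -> [I,M] (invalidations this op: 0; running total: 2)
Op 9: C0 write [C0 write: invalidate ['C1=M'] -> C0=M] -> [M,I] (invalidations this op: 1; running total: 3)
Op 10: C1 write [C1 write: invalidate ['C0=M'] -> C1=M] -> [I,M] (invalidations this op: 1; running total: 4)

Answer: 4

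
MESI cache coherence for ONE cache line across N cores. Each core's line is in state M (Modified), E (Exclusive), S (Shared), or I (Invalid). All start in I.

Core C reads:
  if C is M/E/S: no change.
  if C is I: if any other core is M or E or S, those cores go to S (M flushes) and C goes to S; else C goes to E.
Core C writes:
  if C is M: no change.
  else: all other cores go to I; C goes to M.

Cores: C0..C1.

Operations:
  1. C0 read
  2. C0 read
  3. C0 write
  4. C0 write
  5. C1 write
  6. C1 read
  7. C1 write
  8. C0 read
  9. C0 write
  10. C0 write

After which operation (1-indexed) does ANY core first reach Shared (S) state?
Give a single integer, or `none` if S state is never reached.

Op 1: C0 read [C0 read from I: no other sharers -> C0=E (exclusive)] -> [E,I]
Op 2: C0 read [C0 read: already in E, no change] -> [E,I]
Op 3: C0 write [C0 write: invalidate none -> C0=M] -> [M,I]
Op 4: C0 write [C0 write: already M (modified), no change] -> [M,I]
Op 5: C1 write [C1 write: invalidate ['C0=M'] -> C1=M] -> [I,M]
Op 6: C1 read [C1 read: already in M, no change] -> [I,M]
Op 7: C1 write [C1 write: already M (modified), no change] -> [I,M]
Op 8: C0 read [C0 read from I: others=['C1=M'] -> C0=S, others downsized to S] -> [S,S]
  -> First S state at op 8; remaining ops need not be traced.

Answer: 8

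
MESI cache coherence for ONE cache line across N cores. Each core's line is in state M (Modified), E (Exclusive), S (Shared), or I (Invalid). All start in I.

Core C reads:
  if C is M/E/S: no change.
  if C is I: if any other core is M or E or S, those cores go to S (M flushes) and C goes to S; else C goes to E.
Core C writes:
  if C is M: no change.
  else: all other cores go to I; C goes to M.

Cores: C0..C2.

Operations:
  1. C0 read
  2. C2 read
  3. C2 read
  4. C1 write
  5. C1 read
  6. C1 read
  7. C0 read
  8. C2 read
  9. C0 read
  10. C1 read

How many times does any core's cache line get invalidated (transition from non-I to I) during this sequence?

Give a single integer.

Answer: 2

Derivation:
Op 1: C0 read [C0 read from I: no other sharers -> C0=E (exclusive)] -> [E,I,I] (invalidations this op: 0; running total: 0)
Op 2: C2 read [C2 read from I: others=['C0=E'] -> C2=S, others downsized to S] -> [S,I,S] (invalidations this op: 0; running total: 0)
Op 3: C2 read [C2 read: already in S, no change] -> [S,I,S] (invalidations this op: 0; running total: 0)
Op 4: C1 write [C1 write: invalidate ['C0=S', 'C2=S'] -> C1=M] -> [I,M,I] (invalidations this op: 2; running total: 2)
Op 5: C1 read [C1 read: already in M, no change] -> [I,M,I] (invalidations this op: 0; running total: 2)
Op 6: C1 read [C1 read: already in M, no change] -> [I,M,I] (invalidations this op: 0; running total: 2)
Op 7: C0 read [C0 read from I: others=['C1=M'] -> C0=S, others downsized to S] -> [S,S,I] (invalidations this op: 0; running total: 2)
Op 8: C2 read [C2 read from I: others=['C0=S', 'C1=S'] -> C2=S, others downsized to S] -> [S,S,S] (invalidations this op: 0; running total: 2)
Op 9: C0 read [C0 read: already in S, no change] -> [S,S,S] (invalidations this op: 0; running total: 2)
Op 10: C1 read [C1 read: already in S, no change] -> [S,S,S] (invalidations this op: 0; running total: 2)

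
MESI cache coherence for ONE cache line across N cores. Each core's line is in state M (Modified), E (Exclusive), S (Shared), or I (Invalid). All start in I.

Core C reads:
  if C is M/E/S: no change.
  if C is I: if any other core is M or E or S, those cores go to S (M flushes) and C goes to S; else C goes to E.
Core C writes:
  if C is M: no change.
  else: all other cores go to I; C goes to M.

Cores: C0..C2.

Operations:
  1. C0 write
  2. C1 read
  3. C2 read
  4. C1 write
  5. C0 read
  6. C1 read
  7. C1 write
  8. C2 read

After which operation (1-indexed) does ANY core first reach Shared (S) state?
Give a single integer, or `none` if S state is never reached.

Op 1: C0 write [C0 write: invalidate none -> C0=M] -> [M,I,I]
Op 2: C1 read [C1 read from I: others=['C0=M'] -> C1=S, others downsized to S] -> [S,S,I]
  -> First S state at op 2; remaining ops need not be traced.

Answer: 2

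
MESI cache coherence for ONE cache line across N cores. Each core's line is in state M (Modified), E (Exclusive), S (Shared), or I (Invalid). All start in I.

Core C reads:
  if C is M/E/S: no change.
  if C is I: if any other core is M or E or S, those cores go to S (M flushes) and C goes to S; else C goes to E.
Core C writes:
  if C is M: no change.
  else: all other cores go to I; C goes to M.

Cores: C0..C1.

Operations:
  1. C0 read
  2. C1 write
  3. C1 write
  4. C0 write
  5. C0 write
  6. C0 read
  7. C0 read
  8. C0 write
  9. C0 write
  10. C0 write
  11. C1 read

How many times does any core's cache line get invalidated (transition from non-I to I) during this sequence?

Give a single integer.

Op 1: C0 read [C0 read from I: no other sharers -> C0=E (exclusive)] -> [E,I] (invalidations this op: 0; running total: 0)
Op 2: C1 write [C1 write: invalidate ['C0=E'] -> C1=M] -> [I,M] (invalidations this op: 1; running total: 1)
Op 3: C1 write [C1 write: already M (modified), no change] -> [I,M] (invalidations this op: 0; running total: 1)
Op 4: C0 write [C0 write: invalidate ['C1=M'] -> C0=M] -> [M,I] (invalidations this op: 1; running total: 2)
Op 5: C0 write [C0 write: already M (modified), no change] -> [M,I] (invalidations this op: 0; running total: 2)
Op 6: C0 read [C0 read: already in M, no change] -> [M,I] (invalidations this op: 0; running total: 2)
Op 7: C0 read [C0 read: already in M, no change] -> [M,I] (invalidations this op: 0; running total: 2)
Op 8: C0 write [C0 write: already M (modified), no change] -> [M,I] (invalidations this op: 0; running total: 2)
Op 9: C0 write [C0 write: already M (modified), no change] -> [M,I] (invalidations this op: 0; running total: 2)
Op 10: C0 write [C0 write: already M (modified), no change] -> [M,I] (invalidations this op: 0; running total: 2)
Op 11: C1 read [C1 read from I: others=['C0=M'] -> C1=S, others downsized to S] -> [S,S] (invalidations this op: 0; running total: 2)

Answer: 2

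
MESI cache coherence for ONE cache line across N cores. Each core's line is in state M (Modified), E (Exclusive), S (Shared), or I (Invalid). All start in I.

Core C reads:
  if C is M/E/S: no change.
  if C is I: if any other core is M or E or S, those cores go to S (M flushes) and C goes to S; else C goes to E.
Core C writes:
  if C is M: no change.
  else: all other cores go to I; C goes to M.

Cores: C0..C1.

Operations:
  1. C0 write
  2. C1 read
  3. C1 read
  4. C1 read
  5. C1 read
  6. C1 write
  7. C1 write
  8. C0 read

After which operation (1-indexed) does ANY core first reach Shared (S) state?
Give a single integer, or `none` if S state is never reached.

Answer: 2

Derivation:
Op 1: C0 write [C0 write: invalidate none -> C0=M] -> [M,I]
Op 2: C1 read [C1 read from I: others=['C0=M'] -> C1=S, others downsized to S] -> [S,S]
  -> First S state at op 2; remaining ops need not be traced.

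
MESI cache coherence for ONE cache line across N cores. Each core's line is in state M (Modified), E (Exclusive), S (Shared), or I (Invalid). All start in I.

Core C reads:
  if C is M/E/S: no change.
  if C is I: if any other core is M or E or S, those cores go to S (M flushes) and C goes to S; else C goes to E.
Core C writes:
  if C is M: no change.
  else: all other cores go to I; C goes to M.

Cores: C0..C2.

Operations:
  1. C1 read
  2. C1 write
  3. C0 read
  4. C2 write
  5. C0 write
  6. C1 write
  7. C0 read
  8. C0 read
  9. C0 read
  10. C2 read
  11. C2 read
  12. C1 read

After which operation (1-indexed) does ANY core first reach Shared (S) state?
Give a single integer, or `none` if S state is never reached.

Op 1: C1 read [C1 read from I: no other sharers -> C1=E (exclusive)] -> [I,E,I]
Op 2: C1 write [C1 write: invalidate none -> C1=M] -> [I,M,I]
Op 3: C0 read [C0 read from I: others=['C1=M'] -> C0=S, others downsized to S] -> [S,S,I]
  -> First S state at op 3; remaining ops need not be traced.

Answer: 3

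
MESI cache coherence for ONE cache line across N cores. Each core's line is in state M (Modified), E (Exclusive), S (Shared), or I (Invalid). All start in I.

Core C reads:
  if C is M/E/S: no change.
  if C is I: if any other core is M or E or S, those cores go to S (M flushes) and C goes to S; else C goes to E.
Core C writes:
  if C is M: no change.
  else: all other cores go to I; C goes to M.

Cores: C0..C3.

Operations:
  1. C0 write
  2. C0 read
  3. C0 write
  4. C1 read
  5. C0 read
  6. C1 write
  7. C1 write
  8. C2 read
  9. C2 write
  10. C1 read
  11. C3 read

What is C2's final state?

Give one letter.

Answer: S

Derivation:
Op 1: C0 write [C0 write: invalidate none -> C0=M] -> [M,I,I,I]
Op 2: C0 read [C0 read: already in M, no change] -> [M,I,I,I]
Op 3: C0 write [C0 write: already M (modified), no change] -> [M,I,I,I]
Op 4: C1 read [C1 read from I: others=['C0=M'] -> C1=S, others downsized to S] -> [S,S,I,I]
Op 5: C0 read [C0 read: already in S, no change] -> [S,S,I,I]
Op 6: C1 write [C1 write: invalidate ['C0=S'] -> C1=M] -> [I,M,I,I]
Op 7: C1 write [C1 write: already M (modified), no change] -> [I,M,I,I]
Op 8: C2 read [C2 read from I: others=['C1=M'] -> C2=S, others downsized to S] -> [I,S,S,I]
Op 9: C2 write [C2 write: invalidate ['C1=S'] -> C2=M] -> [I,I,M,I]
Op 10: C1 read [C1 read from I: others=['C2=M'] -> C1=S, others downsized to S] -> [I,S,S,I]
Op 11: C3 read [C3 read from I: others=['C1=S', 'C2=S'] -> C3=S, others downsized to S] -> [I,S,S,S]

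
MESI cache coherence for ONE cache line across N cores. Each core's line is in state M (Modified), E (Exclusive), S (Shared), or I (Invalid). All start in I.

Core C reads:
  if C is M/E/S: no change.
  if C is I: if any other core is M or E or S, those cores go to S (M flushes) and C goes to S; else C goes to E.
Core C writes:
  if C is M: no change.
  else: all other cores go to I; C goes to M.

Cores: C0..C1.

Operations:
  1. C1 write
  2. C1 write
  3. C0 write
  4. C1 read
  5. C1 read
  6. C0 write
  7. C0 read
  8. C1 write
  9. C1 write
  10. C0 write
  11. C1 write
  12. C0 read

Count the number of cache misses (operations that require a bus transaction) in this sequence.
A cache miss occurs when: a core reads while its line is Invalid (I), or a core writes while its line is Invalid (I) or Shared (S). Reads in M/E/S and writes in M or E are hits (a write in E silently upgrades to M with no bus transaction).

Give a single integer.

Op 1: C1 write [C1 write: invalidate none -> C1=M] -> [I,M] [MISS #1: write from I]
Op 2: C1 write [C1 write: already M (modified), no change] -> [I,M] [hit: write from M]
Op 3: C0 write [C0 write: invalidate ['C1=M'] -> C0=M] -> [M,I] [MISS #2: write from I]
Op 4: C1 read [C1 read from I: others=['C0=M'] -> C1=S, others downsized to S] -> [S,S] [MISS #3: read from I]
Op 5: C1 read [C1 read: already in S, no change] -> [S,S] [hit: read from S]
Op 6: C0 write [C0 write: invalidate ['C1=S'] -> C0=M] -> [M,I] [MISS #4: write from S]
Op 7: C0 read [C0 read: already in M, no change] -> [M,I] [hit: read from M]
Op 8: C1 write [C1 write: invalidate ['C0=M'] -> C1=M] -> [I,M] [MISS #5: write from I]
Op 9: C1 write [C1 write: already M (modified), no change] -> [I,M] [hit: write from M]
Op 10: C0 write [C0 write: invalidate ['C1=M'] -> C0=M] -> [M,I] [MISS #6: write from I]
Op 11: C1 write [C1 write: invalidate ['C0=M'] -> C1=M] -> [I,M] [MISS #7: write from I]
Op 12: C0 read [C0 read from I: others=['C1=M'] -> C0=S, others downsized to S] -> [S,S] [MISS #8: read from I]

Answer: 8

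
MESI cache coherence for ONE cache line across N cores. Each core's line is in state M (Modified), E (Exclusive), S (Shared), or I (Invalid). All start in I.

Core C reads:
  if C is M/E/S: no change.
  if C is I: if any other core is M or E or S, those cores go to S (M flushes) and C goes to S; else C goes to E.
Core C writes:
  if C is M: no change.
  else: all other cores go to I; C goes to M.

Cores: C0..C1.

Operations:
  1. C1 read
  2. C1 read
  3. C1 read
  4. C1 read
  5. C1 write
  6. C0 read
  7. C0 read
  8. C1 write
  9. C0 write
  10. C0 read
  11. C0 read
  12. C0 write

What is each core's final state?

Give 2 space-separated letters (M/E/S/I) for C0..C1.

Answer: M I

Derivation:
Op 1: C1 read [C1 read from I: no other sharers -> C1=E (exclusive)] -> [I,E]
Op 2: C1 read [C1 read: already in E, no change] -> [I,E]
Op 3: C1 read [C1 read: already in E, no change] -> [I,E]
Op 4: C1 read [C1 read: already in E, no change] -> [I,E]
Op 5: C1 write [C1 write: invalidate none -> C1=M] -> [I,M]
Op 6: C0 read [C0 read from I: others=['C1=M'] -> C0=S, others downsized to S] -> [S,S]
Op 7: C0 read [C0 read: already in S, no change] -> [S,S]
Op 8: C1 write [C1 write: invalidate ['C0=S'] -> C1=M] -> [I,M]
Op 9: C0 write [C0 write: invalidate ['C1=M'] -> C0=M] -> [M,I]
Op 10: C0 read [C0 read: already in M, no change] -> [M,I]
Op 11: C0 read [C0 read: already in M, no change] -> [M,I]
Op 12: C0 write [C0 write: already M (modified), no change] -> [M,I]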